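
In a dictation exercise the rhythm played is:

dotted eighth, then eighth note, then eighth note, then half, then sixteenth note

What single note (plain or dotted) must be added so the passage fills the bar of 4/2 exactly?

The bar of 4/2 = 32 sixteenth notes.
Convert each value to sixteenth notes: dotted eighth = 3; eighth note = 2; eighth note = 2; half = 8; sixteenth note = 1.
Total: 3 + 2 + 2 + 8 + 1 = 16.
Remaining: 32 − 16 = 16 sixteenth notes, which is a whole note.

whole note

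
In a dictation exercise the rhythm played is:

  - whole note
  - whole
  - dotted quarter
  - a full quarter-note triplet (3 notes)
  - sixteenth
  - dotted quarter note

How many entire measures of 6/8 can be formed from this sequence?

One bar of 6/8 = 12 sixteenth notes.
Express everything in sixteenth notes: whole note = 16; whole = 16; dotted quarter = 6; a full quarter-note triplet (3 notes) (three triplet quarters span one half) = 8; sixteenth = 1; dotted quarter note = 6.
Adding: 16 + 16 + 6 + 8 + 1 + 6 = 53.
53 ÷ 12 = 4 complete bars with 5 left over.

4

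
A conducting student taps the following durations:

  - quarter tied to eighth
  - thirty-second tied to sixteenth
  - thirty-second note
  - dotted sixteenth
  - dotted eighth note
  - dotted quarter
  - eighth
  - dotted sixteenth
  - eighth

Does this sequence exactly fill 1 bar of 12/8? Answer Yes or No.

Yes

One bar of 12/8 = 48 thirty-second notes.
Each duration in thirty-second notes: quarter tied to eighth (quarter + eighth) = 12; thirty-second tied to sixteenth (thirty-second + sixteenth) = 3; thirty-second note = 1; dotted sixteenth = 3; dotted eighth note = 6; dotted quarter = 12; eighth = 4; dotted sixteenth = 3; eighth = 4.
Sum: 12 + 3 + 1 + 3 + 6 + 12 + 4 + 3 + 4 = 48.
48 equals 48, so the answer is Yes.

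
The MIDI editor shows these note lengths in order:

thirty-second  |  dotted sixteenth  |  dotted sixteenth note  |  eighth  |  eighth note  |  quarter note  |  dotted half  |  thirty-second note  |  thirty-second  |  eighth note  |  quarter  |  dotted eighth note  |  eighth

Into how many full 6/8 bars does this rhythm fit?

2

One bar of 6/8 = 24 thirty-second notes.
Express everything in thirty-second notes: thirty-second = 1; dotted sixteenth = 3; dotted sixteenth note = 3; eighth = 4; eighth note = 4; quarter note = 8; dotted half = 24; thirty-second note = 1; thirty-second = 1; eighth note = 4; quarter = 8; dotted eighth note = 6; eighth = 4.
Sum: 1 + 3 + 3 + 4 + 4 + 8 + 24 + 1 + 1 + 4 + 8 + 6 + 4 = 71.
71 ÷ 24 = 2 complete bars with 23 left over.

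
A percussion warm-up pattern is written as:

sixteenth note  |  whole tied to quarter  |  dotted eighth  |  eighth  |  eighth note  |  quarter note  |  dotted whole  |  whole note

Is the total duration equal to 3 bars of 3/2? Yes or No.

One bar of 3/2 = 24 sixteenth notes, so 3 bars = 72.
Convert each value to sixteenth notes: sixteenth note = 1; whole tied to quarter (whole + quarter) = 20; dotted eighth = 3; eighth = 2; eighth note = 2; quarter note = 4; dotted whole = 24; whole note = 16.
Total: 1 + 20 + 3 + 2 + 2 + 4 + 24 + 16 = 72.
72 equals 72, so the answer is Yes.

Yes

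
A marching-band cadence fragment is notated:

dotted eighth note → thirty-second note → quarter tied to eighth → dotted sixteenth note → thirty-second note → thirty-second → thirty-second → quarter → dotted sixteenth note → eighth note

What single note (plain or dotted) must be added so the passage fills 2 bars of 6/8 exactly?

2 bars of 6/8 = 48 thirty-second notes.
In thirty-second notes: dotted eighth note = 6; thirty-second note = 1; quarter tied to eighth (quarter + eighth) = 12; dotted sixteenth note = 3; thirty-second note = 1; thirty-second = 1; thirty-second = 1; quarter = 8; dotted sixteenth note = 3; eighth note = 4.
Total: 6 + 1 + 12 + 3 + 1 + 1 + 1 + 8 + 3 + 4 = 40.
Remaining: 48 − 40 = 8 thirty-second notes, which is a quarter note.

quarter note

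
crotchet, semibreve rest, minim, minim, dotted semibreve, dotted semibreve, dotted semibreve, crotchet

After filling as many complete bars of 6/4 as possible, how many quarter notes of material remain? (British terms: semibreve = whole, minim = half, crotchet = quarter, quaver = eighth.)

4

One bar of 6/4 = 6 quarter notes.
Each duration in quarter notes: crotchet = 1; semibreve rest = 4; minim = 2; minim = 2; dotted semibreve = 6; dotted semibreve = 6; dotted semibreve = 6; crotchet = 1.
Altogether 1 + 4 + 2 + 2 + 6 + 6 + 6 + 1 = 28.
28 ÷ 6 = 4 complete bars with 4 quarter notes remaining.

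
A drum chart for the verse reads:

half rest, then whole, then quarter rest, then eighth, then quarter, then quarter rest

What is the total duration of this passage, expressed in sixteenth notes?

38

Working in sixteenth notes: half rest = 8; whole = 16; quarter rest = 4; eighth = 2; quarter = 4; quarter rest = 4.
Sum: 8 + 16 + 4 + 2 + 4 + 4 = 38 sixteenth notes.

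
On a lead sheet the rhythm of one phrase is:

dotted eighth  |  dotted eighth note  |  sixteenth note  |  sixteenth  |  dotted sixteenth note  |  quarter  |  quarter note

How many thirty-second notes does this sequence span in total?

Each duration in thirty-second notes: dotted eighth = 6; dotted eighth note = 6; sixteenth note = 2; sixteenth = 2; dotted sixteenth note = 3; quarter = 8; quarter note = 8.
Sum: 6 + 6 + 2 + 2 + 3 + 8 + 8 = 35 thirty-second notes.

35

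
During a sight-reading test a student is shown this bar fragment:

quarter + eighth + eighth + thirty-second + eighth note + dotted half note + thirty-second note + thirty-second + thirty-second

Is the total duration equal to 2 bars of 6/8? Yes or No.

Yes

One bar of 6/8 = 24 thirty-second notes, so 2 bars = 48.
Working in thirty-second notes: quarter = 8; eighth = 4; eighth = 4; thirty-second = 1; eighth note = 4; dotted half note = 24; thirty-second note = 1; thirty-second = 1; thirty-second = 1.
Sum: 8 + 4 + 4 + 1 + 4 + 24 + 1 + 1 + 1 = 48.
48 equals 48, so the answer is Yes.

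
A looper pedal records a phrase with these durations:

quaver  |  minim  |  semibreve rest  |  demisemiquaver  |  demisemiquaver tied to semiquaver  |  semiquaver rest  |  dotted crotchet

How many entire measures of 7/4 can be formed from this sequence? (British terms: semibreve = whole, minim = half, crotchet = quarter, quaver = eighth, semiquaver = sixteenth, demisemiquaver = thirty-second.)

1

One bar of 7/4 = 56 thirty-second notes.
Express everything in thirty-second notes: quaver = 4; minim = 16; semibreve rest = 32; demisemiquaver = 1; demisemiquaver tied to semiquaver (demisemiquaver + semiquaver) = 3; semiquaver rest = 2; dotted crotchet = 12.
Adding: 4 + 16 + 32 + 1 + 3 + 2 + 12 = 70.
70 ÷ 56 = 1 complete bar with 14 left over.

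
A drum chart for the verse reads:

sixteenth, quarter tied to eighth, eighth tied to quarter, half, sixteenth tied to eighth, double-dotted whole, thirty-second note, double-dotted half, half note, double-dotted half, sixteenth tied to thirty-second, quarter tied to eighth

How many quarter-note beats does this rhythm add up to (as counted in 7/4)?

One quarter-note beat = 8 thirty-second notes.
Express everything in thirty-second notes: sixteenth = 2; quarter tied to eighth (quarter + eighth) = 12; eighth tied to quarter (eighth + quarter) = 12; half = 16; sixteenth tied to eighth (sixteenth + eighth) = 6; double-dotted whole = 56; thirty-second note = 1; double-dotted half = 28; half note = 16; double-dotted half = 28; sixteenth tied to thirty-second (sixteenth + thirty-second) = 3; quarter tied to eighth (quarter + eighth) = 12.
Sum: 2 + 12 + 12 + 16 + 6 + 56 + 1 + 28 + 16 + 28 + 3 + 12 = 192.
192 ÷ 8 = 24 beats.

24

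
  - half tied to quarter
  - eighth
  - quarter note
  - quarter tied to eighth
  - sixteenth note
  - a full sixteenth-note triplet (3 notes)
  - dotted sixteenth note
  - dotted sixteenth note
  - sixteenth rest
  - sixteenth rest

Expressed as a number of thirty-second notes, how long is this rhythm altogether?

In thirty-second notes: half tied to quarter (half + quarter) = 24; eighth = 4; quarter note = 8; quarter tied to eighth (quarter + eighth) = 12; sixteenth note = 2; a full sixteenth-note triplet (3 notes) (three triplet sixteenths span one eighth) = 4; dotted sixteenth note = 3; dotted sixteenth note = 3; sixteenth rest = 2; sixteenth rest = 2.
Adding: 24 + 4 + 8 + 12 + 2 + 4 + 3 + 3 + 2 + 2 = 64 thirty-second notes.

64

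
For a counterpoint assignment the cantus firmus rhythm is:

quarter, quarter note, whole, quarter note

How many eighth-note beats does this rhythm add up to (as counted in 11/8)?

One eighth-note beat = 2 sixteenth notes.
Express everything in sixteenth notes: quarter = 4; quarter note = 4; whole = 16; quarter note = 4.
Adding: 4 + 4 + 16 + 4 = 28.
28 ÷ 2 = 14 beats.

14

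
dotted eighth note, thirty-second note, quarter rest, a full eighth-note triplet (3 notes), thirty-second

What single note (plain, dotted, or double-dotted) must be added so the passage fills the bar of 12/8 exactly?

The bar of 12/8 = 48 thirty-second notes.
In thirty-second notes: dotted eighth note = 6; thirty-second note = 1; quarter rest = 8; a full eighth-note triplet (3 notes) (three triplet eighths span one quarter) = 8; thirty-second = 1.
Altogether 6 + 1 + 8 + 8 + 1 = 24.
Remaining: 48 − 24 = 24 thirty-second notes, which is a dotted half note.

dotted half note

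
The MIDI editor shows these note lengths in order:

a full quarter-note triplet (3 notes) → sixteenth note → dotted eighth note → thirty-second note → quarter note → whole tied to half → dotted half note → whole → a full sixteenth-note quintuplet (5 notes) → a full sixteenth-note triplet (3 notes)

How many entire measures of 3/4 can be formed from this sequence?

6

One bar of 3/4 = 24 thirty-second notes.
Each duration in thirty-second notes: a full quarter-note triplet (3 notes) (three triplet quarters span one half) = 16; sixteenth note = 2; dotted eighth note = 6; thirty-second note = 1; quarter note = 8; whole tied to half (whole + half) = 48; dotted half note = 24; whole = 32; a full sixteenth-note quintuplet (5 notes) (five quintuplet sixteenths span one quarter) = 8; a full sixteenth-note triplet (3 notes) (three triplet sixteenths span one eighth) = 4.
Adding: 16 + 2 + 6 + 1 + 8 + 48 + 24 + 32 + 8 + 4 = 149.
149 ÷ 24 = 6 complete bars with 5 left over.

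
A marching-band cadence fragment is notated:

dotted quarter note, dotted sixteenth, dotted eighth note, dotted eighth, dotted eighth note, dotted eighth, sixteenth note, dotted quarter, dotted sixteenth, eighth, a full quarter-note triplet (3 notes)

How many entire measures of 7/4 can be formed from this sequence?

One bar of 7/4 = 56 thirty-second notes.
In thirty-second notes: dotted quarter note = 12; dotted sixteenth = 3; dotted eighth note = 6; dotted eighth = 6; dotted eighth note = 6; dotted eighth = 6; sixteenth note = 2; dotted quarter = 12; dotted sixteenth = 3; eighth = 4; a full quarter-note triplet (3 notes) (three triplet quarters span one half) = 16.
Total: 12 + 3 + 6 + 6 + 6 + 6 + 2 + 12 + 3 + 4 + 16 = 76.
76 ÷ 56 = 1 complete bar with 20 left over.

1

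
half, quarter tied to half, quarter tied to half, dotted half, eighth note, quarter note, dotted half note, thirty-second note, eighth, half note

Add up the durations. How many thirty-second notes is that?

145

In thirty-second notes: half = 16; quarter tied to half (quarter + half) = 24; quarter tied to half (quarter + half) = 24; dotted half = 24; eighth note = 4; quarter note = 8; dotted half note = 24; thirty-second note = 1; eighth = 4; half note = 16.
Altogether 16 + 24 + 24 + 24 + 4 + 8 + 24 + 1 + 4 + 16 = 145 thirty-second notes.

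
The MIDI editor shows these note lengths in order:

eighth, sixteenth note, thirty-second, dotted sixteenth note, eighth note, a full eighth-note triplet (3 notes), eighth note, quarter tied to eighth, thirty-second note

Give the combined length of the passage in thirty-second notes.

Working in thirty-second notes: eighth = 4; sixteenth note = 2; thirty-second = 1; dotted sixteenth note = 3; eighth note = 4; a full eighth-note triplet (3 notes) (three triplet eighths span one quarter) = 8; eighth note = 4; quarter tied to eighth (quarter + eighth) = 12; thirty-second note = 1.
Altogether 4 + 2 + 1 + 3 + 4 + 8 + 4 + 12 + 1 = 39 thirty-second notes.

39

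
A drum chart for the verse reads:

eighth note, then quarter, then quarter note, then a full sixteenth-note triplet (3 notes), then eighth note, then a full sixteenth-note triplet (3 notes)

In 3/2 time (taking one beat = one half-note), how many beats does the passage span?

One half-note beat = 4 eighth notes.
In eighth notes: eighth note = 1; quarter = 2; quarter note = 2; a full sixteenth-note triplet (3 notes) (three triplet sixteenths span one eighth) = 1; eighth note = 1; a full sixteenth-note triplet (3 notes) (three triplet sixteenths span one eighth) = 1.
Altogether 1 + 2 + 2 + 1 + 1 + 1 = 8.
8 ÷ 4 = 2 beats.

2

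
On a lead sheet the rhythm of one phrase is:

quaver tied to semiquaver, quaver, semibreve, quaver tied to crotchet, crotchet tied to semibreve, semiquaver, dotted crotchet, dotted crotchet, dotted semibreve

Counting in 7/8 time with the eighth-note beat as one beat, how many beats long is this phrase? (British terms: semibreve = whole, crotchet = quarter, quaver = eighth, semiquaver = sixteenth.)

One eighth-note beat = 2 sixteenth notes.
Express everything in sixteenth notes: quaver tied to semiquaver (quaver + semiquaver) = 3; quaver = 2; semibreve = 16; quaver tied to crotchet (quaver + crotchet) = 6; crotchet tied to semibreve (crotchet + semibreve) = 20; semiquaver = 1; dotted crotchet = 6; dotted crotchet = 6; dotted semibreve = 24.
Sum: 3 + 2 + 16 + 6 + 20 + 1 + 6 + 6 + 24 = 84.
84 ÷ 2 = 42 beats.

42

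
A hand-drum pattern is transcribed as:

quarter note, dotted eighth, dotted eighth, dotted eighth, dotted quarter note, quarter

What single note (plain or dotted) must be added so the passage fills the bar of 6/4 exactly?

sixteenth note

The bar of 6/4 = 24 sixteenth notes.
Express everything in sixteenth notes: quarter note = 4; dotted eighth = 3; dotted eighth = 3; dotted eighth = 3; dotted quarter note = 6; quarter = 4.
Total: 4 + 3 + 3 + 3 + 6 + 4 = 23.
Remaining: 24 − 23 = 1 sixteenth note, which is a sixteenth note.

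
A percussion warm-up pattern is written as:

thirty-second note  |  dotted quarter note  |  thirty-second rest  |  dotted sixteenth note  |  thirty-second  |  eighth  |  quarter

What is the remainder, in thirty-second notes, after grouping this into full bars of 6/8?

6

One bar of 6/8 = 24 thirty-second notes.
Working in thirty-second notes: thirty-second note = 1; dotted quarter note = 12; thirty-second rest = 1; dotted sixteenth note = 3; thirty-second = 1; eighth = 4; quarter = 8.
Adding: 1 + 12 + 1 + 3 + 1 + 4 + 8 = 30.
30 ÷ 24 = 1 complete bar with 6 thirty-second notes remaining.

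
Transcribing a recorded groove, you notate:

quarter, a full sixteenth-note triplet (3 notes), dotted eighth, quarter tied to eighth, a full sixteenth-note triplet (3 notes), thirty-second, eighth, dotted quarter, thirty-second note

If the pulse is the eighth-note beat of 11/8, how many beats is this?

One eighth-note beat = 4 thirty-second notes.
Express everything in thirty-second notes: quarter = 8; a full sixteenth-note triplet (3 notes) (three triplet sixteenths span one eighth) = 4; dotted eighth = 6; quarter tied to eighth (quarter + eighth) = 12; a full sixteenth-note triplet (3 notes) (three triplet sixteenths span one eighth) = 4; thirty-second = 1; eighth = 4; dotted quarter = 12; thirty-second note = 1.
Total: 8 + 4 + 6 + 12 + 4 + 1 + 4 + 12 + 1 = 52.
52 ÷ 4 = 13 beats.

13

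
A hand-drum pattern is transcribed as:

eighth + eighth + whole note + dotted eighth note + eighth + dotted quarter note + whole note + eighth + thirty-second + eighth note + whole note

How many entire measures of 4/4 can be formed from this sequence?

One bar of 4/4 = 32 thirty-second notes.
Working in thirty-second notes: eighth = 4; eighth = 4; whole note = 32; dotted eighth note = 6; eighth = 4; dotted quarter note = 12; whole note = 32; eighth = 4; thirty-second = 1; eighth note = 4; whole note = 32.
Total: 4 + 4 + 32 + 6 + 4 + 12 + 32 + 4 + 1 + 4 + 32 = 135.
135 ÷ 32 = 4 complete bars with 7 left over.

4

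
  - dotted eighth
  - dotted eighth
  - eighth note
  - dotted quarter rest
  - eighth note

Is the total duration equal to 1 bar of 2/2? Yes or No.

One bar of 2/2 = 16 sixteenth notes.
In sixteenth notes: dotted eighth = 3; dotted eighth = 3; eighth note = 2; dotted quarter rest = 6; eighth note = 2.
Sum: 3 + 3 + 2 + 6 + 2 = 16.
16 equals 16, so the answer is Yes.

Yes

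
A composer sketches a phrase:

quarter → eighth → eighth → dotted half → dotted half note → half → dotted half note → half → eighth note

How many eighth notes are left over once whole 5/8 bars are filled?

One bar of 5/8 = 5 eighth notes.
Each duration in eighth notes: quarter = 2; eighth = 1; eighth = 1; dotted half = 6; dotted half note = 6; half = 4; dotted half note = 6; half = 4; eighth note = 1.
Altogether 2 + 1 + 1 + 6 + 6 + 4 + 6 + 4 + 1 = 31.
31 ÷ 5 = 6 complete bars with 1 eighth note remaining.

1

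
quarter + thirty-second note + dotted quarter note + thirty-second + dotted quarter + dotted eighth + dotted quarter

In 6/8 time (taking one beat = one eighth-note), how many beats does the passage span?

13

One eighth-note beat = 4 thirty-second notes.
Each duration in thirty-second notes: quarter = 8; thirty-second note = 1; dotted quarter note = 12; thirty-second = 1; dotted quarter = 12; dotted eighth = 6; dotted quarter = 12.
Altogether 8 + 1 + 12 + 1 + 12 + 6 + 12 = 52.
52 ÷ 4 = 13 beats.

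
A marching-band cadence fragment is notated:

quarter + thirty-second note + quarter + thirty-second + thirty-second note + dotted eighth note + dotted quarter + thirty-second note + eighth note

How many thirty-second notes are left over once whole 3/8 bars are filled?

6

One bar of 3/8 = 12 thirty-second notes.
Each duration in thirty-second notes: quarter = 8; thirty-second note = 1; quarter = 8; thirty-second = 1; thirty-second note = 1; dotted eighth note = 6; dotted quarter = 12; thirty-second note = 1; eighth note = 4.
Total: 8 + 1 + 8 + 1 + 1 + 6 + 12 + 1 + 4 = 42.
42 ÷ 12 = 3 complete bars with 6 thirty-second notes remaining.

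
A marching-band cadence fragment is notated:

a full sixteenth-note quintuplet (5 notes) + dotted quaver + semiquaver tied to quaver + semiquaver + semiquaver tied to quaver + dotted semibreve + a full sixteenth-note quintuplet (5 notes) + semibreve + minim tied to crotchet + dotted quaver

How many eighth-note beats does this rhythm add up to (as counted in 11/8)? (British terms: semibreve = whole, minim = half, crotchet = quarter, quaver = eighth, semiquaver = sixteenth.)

One eighth-note beat = 2 sixteenth notes.
Working in sixteenth notes: a full sixteenth-note quintuplet (5 notes) (five quintuplet sixteenths span one quarter) = 4; dotted quaver = 3; semiquaver tied to quaver (semiquaver + quaver) = 3; semiquaver = 1; semiquaver tied to quaver (semiquaver + quaver) = 3; dotted semibreve = 24; a full sixteenth-note quintuplet (5 notes) (five quintuplet sixteenths span one quarter) = 4; semibreve = 16; minim tied to crotchet (minim + crotchet) = 12; dotted quaver = 3.
Adding: 4 + 3 + 3 + 1 + 3 + 24 + 4 + 16 + 12 + 3 = 73.
73 ÷ 2 = 36.5 beats.

36.5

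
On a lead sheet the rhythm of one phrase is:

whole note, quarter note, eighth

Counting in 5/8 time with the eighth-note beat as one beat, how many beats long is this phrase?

11

One eighth-note beat = 2 sixteenth notes.
Each duration in sixteenth notes: whole note = 16; quarter note = 4; eighth = 2.
Sum: 16 + 4 + 2 = 22.
22 ÷ 2 = 11 beats.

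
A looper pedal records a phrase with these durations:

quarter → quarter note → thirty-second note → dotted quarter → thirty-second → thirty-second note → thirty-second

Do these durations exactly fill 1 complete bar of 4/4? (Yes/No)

One bar of 4/4 = 32 thirty-second notes.
Each duration in thirty-second notes: quarter = 8; quarter note = 8; thirty-second note = 1; dotted quarter = 12; thirty-second = 1; thirty-second note = 1; thirty-second = 1.
Total: 8 + 8 + 1 + 12 + 1 + 1 + 1 = 32.
32 equals 32, so the answer is Yes.

Yes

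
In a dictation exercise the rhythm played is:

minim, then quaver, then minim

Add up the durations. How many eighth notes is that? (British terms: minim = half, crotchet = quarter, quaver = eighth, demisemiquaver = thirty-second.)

9

Working in eighth notes: minim = 4; quaver = 1; minim = 4.
Altogether 4 + 1 + 4 = 9 eighth notes.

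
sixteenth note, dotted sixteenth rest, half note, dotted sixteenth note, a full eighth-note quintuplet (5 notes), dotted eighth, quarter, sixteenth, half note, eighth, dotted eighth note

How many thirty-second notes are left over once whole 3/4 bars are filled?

10

One bar of 3/4 = 24 thirty-second notes.
Working in thirty-second notes: sixteenth note = 2; dotted sixteenth rest = 3; half note = 16; dotted sixteenth note = 3; a full eighth-note quintuplet (5 notes) (five quintuplet eighths span one half) = 16; dotted eighth = 6; quarter = 8; sixteenth = 2; half note = 16; eighth = 4; dotted eighth note = 6.
Total: 2 + 3 + 16 + 3 + 16 + 6 + 8 + 2 + 16 + 4 + 6 = 82.
82 ÷ 24 = 3 complete bars with 10 thirty-second notes remaining.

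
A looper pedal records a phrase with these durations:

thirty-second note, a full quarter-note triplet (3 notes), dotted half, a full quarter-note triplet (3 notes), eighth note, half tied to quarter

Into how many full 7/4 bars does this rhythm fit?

1

One bar of 7/4 = 56 thirty-second notes.
In thirty-second notes: thirty-second note = 1; a full quarter-note triplet (3 notes) (three triplet quarters span one half) = 16; dotted half = 24; a full quarter-note triplet (3 notes) (three triplet quarters span one half) = 16; eighth note = 4; half tied to quarter (half + quarter) = 24.
Adding: 1 + 16 + 24 + 16 + 4 + 24 = 85.
85 ÷ 56 = 1 complete bar with 29 left over.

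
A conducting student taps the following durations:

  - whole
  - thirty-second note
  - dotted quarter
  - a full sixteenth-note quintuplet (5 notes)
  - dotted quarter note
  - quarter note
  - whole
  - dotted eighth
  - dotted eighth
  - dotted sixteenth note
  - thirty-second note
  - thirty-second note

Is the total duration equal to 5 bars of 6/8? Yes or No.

One bar of 6/8 = 24 thirty-second notes, so 5 bars = 120.
Each duration in thirty-second notes: whole = 32; thirty-second note = 1; dotted quarter = 12; a full sixteenth-note quintuplet (5 notes) (five quintuplet sixteenths span one quarter) = 8; dotted quarter note = 12; quarter note = 8; whole = 32; dotted eighth = 6; dotted eighth = 6; dotted sixteenth note = 3; thirty-second note = 1; thirty-second note = 1.
Total: 32 + 1 + 12 + 8 + 12 + 8 + 32 + 6 + 6 + 3 + 1 + 1 = 122.
122 exceeds 120, so the answer is No.

No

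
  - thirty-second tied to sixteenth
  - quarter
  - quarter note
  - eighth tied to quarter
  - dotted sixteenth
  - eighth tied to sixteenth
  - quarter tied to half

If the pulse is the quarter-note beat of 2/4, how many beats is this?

One quarter-note beat = 8 thirty-second notes.
Express everything in thirty-second notes: thirty-second tied to sixteenth (thirty-second + sixteenth) = 3; quarter = 8; quarter note = 8; eighth tied to quarter (eighth + quarter) = 12; dotted sixteenth = 3; eighth tied to sixteenth (eighth + sixteenth) = 6; quarter tied to half (quarter + half) = 24.
Total: 3 + 8 + 8 + 12 + 3 + 6 + 24 = 64.
64 ÷ 8 = 8 beats.

8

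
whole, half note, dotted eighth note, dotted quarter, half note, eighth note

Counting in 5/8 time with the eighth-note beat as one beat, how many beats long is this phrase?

One eighth-note beat = 2 sixteenth notes.
Express everything in sixteenth notes: whole = 16; half note = 8; dotted eighth note = 3; dotted quarter = 6; half note = 8; eighth note = 2.
Sum: 16 + 8 + 3 + 6 + 8 + 2 = 43.
43 ÷ 2 = 21.5 beats.

21.5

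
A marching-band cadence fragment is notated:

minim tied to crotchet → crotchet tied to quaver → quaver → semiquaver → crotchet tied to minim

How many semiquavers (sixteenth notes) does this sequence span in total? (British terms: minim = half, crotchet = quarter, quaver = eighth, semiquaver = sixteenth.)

33

In sixteenth notes: minim tied to crotchet (minim + crotchet) = 12; crotchet tied to quaver (crotchet + quaver) = 6; quaver = 2; semiquaver = 1; crotchet tied to minim (crotchet + minim) = 12.
Sum: 12 + 6 + 2 + 1 + 12 = 33 sixteenth notes.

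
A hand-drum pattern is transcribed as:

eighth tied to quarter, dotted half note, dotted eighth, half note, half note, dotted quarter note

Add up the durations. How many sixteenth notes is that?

43

Working in sixteenth notes: eighth tied to quarter (eighth + quarter) = 6; dotted half note = 12; dotted eighth = 3; half note = 8; half note = 8; dotted quarter note = 6.
Adding: 6 + 12 + 3 + 8 + 8 + 6 = 43 sixteenth notes.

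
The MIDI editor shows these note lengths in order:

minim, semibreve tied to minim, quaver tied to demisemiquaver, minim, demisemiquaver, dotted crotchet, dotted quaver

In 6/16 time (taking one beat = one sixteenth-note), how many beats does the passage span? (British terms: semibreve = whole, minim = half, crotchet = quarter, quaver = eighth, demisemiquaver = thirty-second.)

One sixteenth-note beat = 2 thirty-second notes.
Express everything in thirty-second notes: minim = 16; semibreve tied to minim (semibreve + minim) = 48; quaver tied to demisemiquaver (quaver + demisemiquaver) = 5; minim = 16; demisemiquaver = 1; dotted crotchet = 12; dotted quaver = 6.
Adding: 16 + 48 + 5 + 16 + 1 + 12 + 6 = 104.
104 ÷ 2 = 52 beats.

52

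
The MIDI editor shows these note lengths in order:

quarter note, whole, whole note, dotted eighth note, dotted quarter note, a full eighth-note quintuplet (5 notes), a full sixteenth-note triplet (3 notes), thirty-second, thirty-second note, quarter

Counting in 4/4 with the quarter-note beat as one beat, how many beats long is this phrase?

One quarter-note beat = 8 thirty-second notes.
In thirty-second notes: quarter note = 8; whole = 32; whole note = 32; dotted eighth note = 6; dotted quarter note = 12; a full eighth-note quintuplet (5 notes) (five quintuplet eighths span one half) = 16; a full sixteenth-note triplet (3 notes) (three triplet sixteenths span one eighth) = 4; thirty-second = 1; thirty-second note = 1; quarter = 8.
Adding: 8 + 32 + 32 + 6 + 12 + 16 + 4 + 1 + 1 + 8 = 120.
120 ÷ 8 = 15 beats.

15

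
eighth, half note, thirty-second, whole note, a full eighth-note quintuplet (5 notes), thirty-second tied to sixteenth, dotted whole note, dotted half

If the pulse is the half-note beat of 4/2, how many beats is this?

9

One half-note beat = 16 thirty-second notes.
In thirty-second notes: eighth = 4; half note = 16; thirty-second = 1; whole note = 32; a full eighth-note quintuplet (5 notes) (five quintuplet eighths span one half) = 16; thirty-second tied to sixteenth (thirty-second + sixteenth) = 3; dotted whole note = 48; dotted half = 24.
Adding: 4 + 16 + 1 + 32 + 16 + 3 + 48 + 24 = 144.
144 ÷ 16 = 9 beats.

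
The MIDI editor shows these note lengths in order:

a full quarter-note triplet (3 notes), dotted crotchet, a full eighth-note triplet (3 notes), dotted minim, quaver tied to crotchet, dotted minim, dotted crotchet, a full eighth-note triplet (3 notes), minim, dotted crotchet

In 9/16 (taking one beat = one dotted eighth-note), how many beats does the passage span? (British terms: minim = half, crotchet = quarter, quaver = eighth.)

24

One dotted eighth-note beat = 3 sixteenth notes.
Express everything in sixteenth notes: a full quarter-note triplet (3 notes) (three triplet quarters span one half) = 8; dotted crotchet = 6; a full eighth-note triplet (3 notes) (three triplet eighths span one quarter) = 4; dotted minim = 12; quaver tied to crotchet (quaver + crotchet) = 6; dotted minim = 12; dotted crotchet = 6; a full eighth-note triplet (3 notes) (three triplet eighths span one quarter) = 4; minim = 8; dotted crotchet = 6.
Altogether 8 + 6 + 4 + 12 + 6 + 12 + 6 + 4 + 8 + 6 = 72.
72 ÷ 3 = 24 beats.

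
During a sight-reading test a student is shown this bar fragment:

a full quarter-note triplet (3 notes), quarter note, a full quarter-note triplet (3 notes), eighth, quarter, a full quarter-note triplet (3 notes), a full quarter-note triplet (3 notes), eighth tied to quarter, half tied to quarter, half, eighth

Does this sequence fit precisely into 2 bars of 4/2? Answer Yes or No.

No

One bar of 4/2 = 16 eighth notes, so 2 bars = 32.
Convert each value to eighth notes: a full quarter-note triplet (3 notes) (three triplet quarters span one half) = 4; quarter note = 2; a full quarter-note triplet (3 notes) (three triplet quarters span one half) = 4; eighth = 1; quarter = 2; a full quarter-note triplet (3 notes) (three triplet quarters span one half) = 4; a full quarter-note triplet (3 notes) (three triplet quarters span one half) = 4; eighth tied to quarter (eighth + quarter) = 3; half tied to quarter (half + quarter) = 6; half = 4; eighth = 1.
Sum: 4 + 2 + 4 + 1 + 2 + 4 + 4 + 3 + 6 + 4 + 1 = 35.
35 exceeds 32, so the answer is No.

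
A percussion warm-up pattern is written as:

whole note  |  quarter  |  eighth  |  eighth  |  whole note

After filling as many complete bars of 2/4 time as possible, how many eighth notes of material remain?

0

One bar of 2/4 = 4 eighth notes.
Working in eighth notes: whole note = 8; quarter = 2; eighth = 1; eighth = 1; whole note = 8.
Sum: 8 + 2 + 1 + 1 + 8 = 20.
20 ÷ 4 = 5 complete bars with 0 eighth notes remaining.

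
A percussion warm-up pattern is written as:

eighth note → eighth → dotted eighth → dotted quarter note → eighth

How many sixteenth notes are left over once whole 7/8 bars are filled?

1

One bar of 7/8 = 14 sixteenth notes.
In sixteenth notes: eighth note = 2; eighth = 2; dotted eighth = 3; dotted quarter note = 6; eighth = 2.
Sum: 2 + 2 + 3 + 6 + 2 = 15.
15 ÷ 14 = 1 complete bar with 1 sixteenth note remaining.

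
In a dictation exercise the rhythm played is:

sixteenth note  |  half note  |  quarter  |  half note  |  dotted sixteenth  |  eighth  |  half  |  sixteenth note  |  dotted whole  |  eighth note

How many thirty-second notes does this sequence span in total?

Each duration in thirty-second notes: sixteenth note = 2; half note = 16; quarter = 8; half note = 16; dotted sixteenth = 3; eighth = 4; half = 16; sixteenth note = 2; dotted whole = 48; eighth note = 4.
Total: 2 + 16 + 8 + 16 + 3 + 4 + 16 + 2 + 48 + 4 = 119 thirty-second notes.

119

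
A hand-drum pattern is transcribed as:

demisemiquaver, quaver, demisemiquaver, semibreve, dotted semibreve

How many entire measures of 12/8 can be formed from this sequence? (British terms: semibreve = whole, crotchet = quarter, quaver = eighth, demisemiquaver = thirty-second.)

One bar of 12/8 = 48 thirty-second notes.
In thirty-second notes: demisemiquaver = 1; quaver = 4; demisemiquaver = 1; semibreve = 32; dotted semibreve = 48.
Adding: 1 + 4 + 1 + 32 + 48 = 86.
86 ÷ 48 = 1 complete bar with 38 left over.

1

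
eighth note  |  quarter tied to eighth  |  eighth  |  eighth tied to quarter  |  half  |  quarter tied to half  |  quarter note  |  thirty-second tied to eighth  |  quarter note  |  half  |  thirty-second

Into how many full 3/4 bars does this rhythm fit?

4

One bar of 3/4 = 24 thirty-second notes.
Convert each value to thirty-second notes: eighth note = 4; quarter tied to eighth (quarter + eighth) = 12; eighth = 4; eighth tied to quarter (eighth + quarter) = 12; half = 16; quarter tied to half (quarter + half) = 24; quarter note = 8; thirty-second tied to eighth (thirty-second + eighth) = 5; quarter note = 8; half = 16; thirty-second = 1.
Sum: 4 + 12 + 4 + 12 + 16 + 24 + 8 + 5 + 8 + 16 + 1 = 110.
110 ÷ 24 = 4 complete bars with 14 left over.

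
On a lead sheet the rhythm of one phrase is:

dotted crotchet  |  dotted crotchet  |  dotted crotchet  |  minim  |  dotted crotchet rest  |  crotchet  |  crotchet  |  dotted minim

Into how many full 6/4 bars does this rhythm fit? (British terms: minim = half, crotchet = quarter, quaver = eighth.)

One bar of 6/4 = 12 eighth notes.
Convert each value to eighth notes: dotted crotchet = 3; dotted crotchet = 3; dotted crotchet = 3; minim = 4; dotted crotchet rest = 3; crotchet = 2; crotchet = 2; dotted minim = 6.
Altogether 3 + 3 + 3 + 4 + 3 + 2 + 2 + 6 = 26.
26 ÷ 12 = 2 complete bars with 2 left over.

2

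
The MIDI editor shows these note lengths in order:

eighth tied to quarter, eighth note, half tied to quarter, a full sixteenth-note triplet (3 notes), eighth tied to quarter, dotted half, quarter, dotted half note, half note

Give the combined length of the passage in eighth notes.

In eighth notes: eighth tied to quarter (eighth + quarter) = 3; eighth note = 1; half tied to quarter (half + quarter) = 6; a full sixteenth-note triplet (3 notes) (three triplet sixteenths span one eighth) = 1; eighth tied to quarter (eighth + quarter) = 3; dotted half = 6; quarter = 2; dotted half note = 6; half note = 4.
Adding: 3 + 1 + 6 + 1 + 3 + 6 + 2 + 6 + 4 = 32 eighth notes.

32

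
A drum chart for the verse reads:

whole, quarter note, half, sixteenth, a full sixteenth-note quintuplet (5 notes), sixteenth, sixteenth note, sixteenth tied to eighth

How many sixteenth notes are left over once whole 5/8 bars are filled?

8

One bar of 5/8 = 10 sixteenth notes.
Working in sixteenth notes: whole = 16; quarter note = 4; half = 8; sixteenth = 1; a full sixteenth-note quintuplet (5 notes) (five quintuplet sixteenths span one quarter) = 4; sixteenth = 1; sixteenth note = 1; sixteenth tied to eighth (sixteenth + eighth) = 3.
Altogether 16 + 4 + 8 + 1 + 4 + 1 + 1 + 3 = 38.
38 ÷ 10 = 3 complete bars with 8 sixteenth notes remaining.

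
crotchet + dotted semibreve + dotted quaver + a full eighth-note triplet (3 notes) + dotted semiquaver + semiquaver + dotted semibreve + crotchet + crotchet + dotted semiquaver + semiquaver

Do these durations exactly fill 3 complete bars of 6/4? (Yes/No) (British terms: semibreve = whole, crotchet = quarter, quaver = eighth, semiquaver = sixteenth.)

One bar of 6/4 = 48 thirty-second notes, so 3 bars = 144.
Each duration in thirty-second notes: crotchet = 8; dotted semibreve = 48; dotted quaver = 6; a full eighth-note triplet (3 notes) (three triplet eighths span one quarter) = 8; dotted semiquaver = 3; semiquaver = 2; dotted semibreve = 48; crotchet = 8; crotchet = 8; dotted semiquaver = 3; semiquaver = 2.
Adding: 8 + 48 + 6 + 8 + 3 + 2 + 48 + 8 + 8 + 3 + 2 = 144.
144 equals 144, so the answer is Yes.

Yes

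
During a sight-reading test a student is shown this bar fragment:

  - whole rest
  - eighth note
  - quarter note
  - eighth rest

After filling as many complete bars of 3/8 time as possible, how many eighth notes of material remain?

One bar of 3/8 = 3 eighth notes.
In eighth notes: whole rest = 8; eighth note = 1; quarter note = 2; eighth rest = 1.
Altogether 8 + 1 + 2 + 1 = 12.
12 ÷ 3 = 4 complete bars with 0 eighth notes remaining.

0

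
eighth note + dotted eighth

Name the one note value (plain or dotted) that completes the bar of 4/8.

dotted eighth note

The bar of 4/8 = 8 sixteenth notes.
Each duration in sixteenth notes: eighth note = 2; dotted eighth = 3.
Total: 2 + 3 = 5.
Remaining: 8 − 5 = 3 sixteenth notes, which is a dotted eighth note.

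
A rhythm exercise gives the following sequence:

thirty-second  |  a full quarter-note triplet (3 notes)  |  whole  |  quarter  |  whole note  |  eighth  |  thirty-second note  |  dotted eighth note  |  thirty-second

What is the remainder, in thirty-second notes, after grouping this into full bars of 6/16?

One bar of 6/16 = 12 thirty-second notes.
Express everything in thirty-second notes: thirty-second = 1; a full quarter-note triplet (3 notes) (three triplet quarters span one half) = 16; whole = 32; quarter = 8; whole note = 32; eighth = 4; thirty-second note = 1; dotted eighth note = 6; thirty-second = 1.
Total: 1 + 16 + 32 + 8 + 32 + 4 + 1 + 6 + 1 = 101.
101 ÷ 12 = 8 complete bars with 5 thirty-second notes remaining.

5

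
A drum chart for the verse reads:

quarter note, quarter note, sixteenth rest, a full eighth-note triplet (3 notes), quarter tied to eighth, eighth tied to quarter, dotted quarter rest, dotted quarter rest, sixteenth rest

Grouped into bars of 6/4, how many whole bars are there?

1

One bar of 6/4 = 24 sixteenth notes.
Each duration in sixteenth notes: quarter note = 4; quarter note = 4; sixteenth rest = 1; a full eighth-note triplet (3 notes) (three triplet eighths span one quarter) = 4; quarter tied to eighth (quarter + eighth) = 6; eighth tied to quarter (eighth + quarter) = 6; dotted quarter rest = 6; dotted quarter rest = 6; sixteenth rest = 1.
Adding: 4 + 4 + 1 + 4 + 6 + 6 + 6 + 6 + 1 = 38.
38 ÷ 24 = 1 complete bar with 14 left over.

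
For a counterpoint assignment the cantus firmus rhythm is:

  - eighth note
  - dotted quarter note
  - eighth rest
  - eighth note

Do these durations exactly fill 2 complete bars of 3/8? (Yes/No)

Yes

One bar of 3/8 = 3 eighth notes, so 2 bars = 6.
Convert each value to eighth notes: eighth note = 1; dotted quarter note = 3; eighth rest = 1; eighth note = 1.
Total: 1 + 3 + 1 + 1 = 6.
6 equals 6, so the answer is Yes.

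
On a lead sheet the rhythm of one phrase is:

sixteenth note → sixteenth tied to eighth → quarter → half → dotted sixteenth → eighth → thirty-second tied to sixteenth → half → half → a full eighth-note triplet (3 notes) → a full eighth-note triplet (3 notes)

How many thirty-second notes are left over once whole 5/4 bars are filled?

10

One bar of 5/4 = 40 thirty-second notes.
Working in thirty-second notes: sixteenth note = 2; sixteenth tied to eighth (sixteenth + eighth) = 6; quarter = 8; half = 16; dotted sixteenth = 3; eighth = 4; thirty-second tied to sixteenth (thirty-second + sixteenth) = 3; half = 16; half = 16; a full eighth-note triplet (3 notes) (three triplet eighths span one quarter) = 8; a full eighth-note triplet (3 notes) (three triplet eighths span one quarter) = 8.
Adding: 2 + 6 + 8 + 16 + 3 + 4 + 3 + 16 + 16 + 8 + 8 = 90.
90 ÷ 40 = 2 complete bars with 10 thirty-second notes remaining.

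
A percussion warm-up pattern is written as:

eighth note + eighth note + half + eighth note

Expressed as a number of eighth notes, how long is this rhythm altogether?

7

Working in eighth notes: eighth note = 1; eighth note = 1; half = 4; eighth note = 1.
Adding: 1 + 1 + 4 + 1 = 7 eighth notes.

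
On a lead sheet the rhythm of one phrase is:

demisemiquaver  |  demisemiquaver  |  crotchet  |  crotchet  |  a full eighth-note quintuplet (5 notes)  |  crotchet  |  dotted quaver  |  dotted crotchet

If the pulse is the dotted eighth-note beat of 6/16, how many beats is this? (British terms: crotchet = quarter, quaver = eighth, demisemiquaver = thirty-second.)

10

One dotted eighth-note beat = 6 thirty-second notes.
Each duration in thirty-second notes: demisemiquaver = 1; demisemiquaver = 1; crotchet = 8; crotchet = 8; a full eighth-note quintuplet (5 notes) (five quintuplet eighths span one half) = 16; crotchet = 8; dotted quaver = 6; dotted crotchet = 12.
Total: 1 + 1 + 8 + 8 + 16 + 8 + 6 + 12 = 60.
60 ÷ 6 = 10 beats.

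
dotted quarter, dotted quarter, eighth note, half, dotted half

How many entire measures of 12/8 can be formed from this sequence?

1

One bar of 12/8 = 12 eighth notes.
Each duration in eighth notes: dotted quarter = 3; dotted quarter = 3; eighth note = 1; half = 4; dotted half = 6.
Adding: 3 + 3 + 1 + 4 + 6 = 17.
17 ÷ 12 = 1 complete bar with 5 left over.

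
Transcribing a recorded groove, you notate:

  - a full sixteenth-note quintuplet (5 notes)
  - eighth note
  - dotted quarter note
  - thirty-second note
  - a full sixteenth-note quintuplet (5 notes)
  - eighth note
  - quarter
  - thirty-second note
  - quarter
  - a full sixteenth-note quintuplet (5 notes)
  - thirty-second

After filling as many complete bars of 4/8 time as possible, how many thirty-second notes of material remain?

15

One bar of 4/8 = 16 thirty-second notes.
Each duration in thirty-second notes: a full sixteenth-note quintuplet (5 notes) (five quintuplet sixteenths span one quarter) = 8; eighth note = 4; dotted quarter note = 12; thirty-second note = 1; a full sixteenth-note quintuplet (5 notes) (five quintuplet sixteenths span one quarter) = 8; eighth note = 4; quarter = 8; thirty-second note = 1; quarter = 8; a full sixteenth-note quintuplet (5 notes) (five quintuplet sixteenths span one quarter) = 8; thirty-second = 1.
Sum: 8 + 4 + 12 + 1 + 8 + 4 + 8 + 1 + 8 + 8 + 1 = 63.
63 ÷ 16 = 3 complete bars with 15 thirty-second notes remaining.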